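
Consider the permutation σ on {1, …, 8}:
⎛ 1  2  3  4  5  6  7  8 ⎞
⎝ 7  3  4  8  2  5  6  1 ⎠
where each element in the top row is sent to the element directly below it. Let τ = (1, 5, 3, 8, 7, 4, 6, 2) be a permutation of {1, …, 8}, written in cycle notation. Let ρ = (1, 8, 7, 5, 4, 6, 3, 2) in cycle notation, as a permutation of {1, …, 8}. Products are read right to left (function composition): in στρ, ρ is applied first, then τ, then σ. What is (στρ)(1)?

Apply the permutations in order: ρ(1) = 8, then τ(8) = 7, then σ(7) = 6. So (στρ)(1) = 6.

6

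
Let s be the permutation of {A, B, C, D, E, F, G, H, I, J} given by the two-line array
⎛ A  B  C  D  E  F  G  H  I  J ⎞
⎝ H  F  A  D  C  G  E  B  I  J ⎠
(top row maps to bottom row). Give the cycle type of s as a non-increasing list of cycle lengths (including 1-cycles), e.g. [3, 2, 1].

[7, 1, 1, 1]

The disjoint cycles are (A, H, B, F, G, E, C)(D)(I)(J), with lengths 7, 1, 1, 1 in non-increasing order.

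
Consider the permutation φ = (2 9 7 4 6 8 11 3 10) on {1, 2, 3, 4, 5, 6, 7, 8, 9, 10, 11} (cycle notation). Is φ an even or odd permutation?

The cycle lengths are 9, 1, 1.
A cycle is odd iff its length is even; φ has 0 even-length cycles, so sgn(φ) = (−1)^0 and φ is even.

even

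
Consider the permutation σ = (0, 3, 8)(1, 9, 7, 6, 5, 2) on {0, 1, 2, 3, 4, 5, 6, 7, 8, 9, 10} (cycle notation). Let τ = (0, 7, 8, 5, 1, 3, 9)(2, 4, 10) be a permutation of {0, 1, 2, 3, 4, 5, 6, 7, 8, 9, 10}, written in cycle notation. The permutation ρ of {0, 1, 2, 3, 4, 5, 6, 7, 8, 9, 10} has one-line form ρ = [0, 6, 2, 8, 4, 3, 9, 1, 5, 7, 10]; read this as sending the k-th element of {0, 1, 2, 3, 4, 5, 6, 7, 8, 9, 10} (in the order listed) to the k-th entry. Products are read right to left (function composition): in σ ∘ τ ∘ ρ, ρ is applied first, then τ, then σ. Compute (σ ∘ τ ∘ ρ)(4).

Apply the permutations in order: ρ(4) = 4, then τ(4) = 10, then σ(10) = 10. So (σ ∘ τ ∘ ρ)(4) = 10.

10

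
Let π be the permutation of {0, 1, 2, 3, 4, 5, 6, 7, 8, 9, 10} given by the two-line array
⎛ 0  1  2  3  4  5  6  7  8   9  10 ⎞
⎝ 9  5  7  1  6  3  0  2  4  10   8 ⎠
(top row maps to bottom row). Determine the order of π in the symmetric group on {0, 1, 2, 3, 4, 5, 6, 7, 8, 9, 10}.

The disjoint-cycle form of π has cycle lengths 6, 3, 2.
The order is lcm(6, 3, 2) = 6.

6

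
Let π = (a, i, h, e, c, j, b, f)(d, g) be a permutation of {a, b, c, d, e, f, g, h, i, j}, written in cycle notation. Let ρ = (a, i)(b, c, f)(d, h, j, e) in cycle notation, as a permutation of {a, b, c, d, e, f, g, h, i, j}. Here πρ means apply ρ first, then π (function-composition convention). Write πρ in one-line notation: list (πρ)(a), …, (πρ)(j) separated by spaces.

h j a e g f d b i c

(πρ)(x) = π(ρ(x)). Computing each image: π(ρ(a)) = π(i) = h, π(ρ(b)) = π(c) = j, π(ρ(c)) = π(f) = a, π(ρ(d)) = π(h) = e, π(ρ(e)) = π(d) = g, π(ρ(f)) = π(b) = f, π(ρ(g)) = π(g) = d, π(ρ(h)) = π(j) = b, π(ρ(i)) = π(a) = i, π(ρ(j)) = π(e) = c.
Hence πρ = [h j a e g f d b i c].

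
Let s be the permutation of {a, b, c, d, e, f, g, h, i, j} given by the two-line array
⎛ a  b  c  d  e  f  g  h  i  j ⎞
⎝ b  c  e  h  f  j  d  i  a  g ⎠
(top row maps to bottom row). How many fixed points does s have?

No element satisfies s(x) = x, so there are 0 fixed points.

0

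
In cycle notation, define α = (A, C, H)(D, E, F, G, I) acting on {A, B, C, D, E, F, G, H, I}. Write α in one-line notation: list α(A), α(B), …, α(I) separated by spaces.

C B H E F G I A D

Each element maps to the next entry in its cycle (wrapping to the front): A→C, B→B, C→H, D→E, E→F, F→G, G→I, H→A, I→D.
So the one-line form is C B H E F G I A D.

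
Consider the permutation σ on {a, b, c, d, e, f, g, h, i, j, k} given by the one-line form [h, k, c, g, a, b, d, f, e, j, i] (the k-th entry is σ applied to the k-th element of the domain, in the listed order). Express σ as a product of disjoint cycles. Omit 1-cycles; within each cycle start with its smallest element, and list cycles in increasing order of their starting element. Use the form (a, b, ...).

(a, h, f, b, k, i, e)(d, g)

Iterating σ from a gives a → h → f → b → k → i → e → a; that is the 7-cycle (a, h, f, b, k, i, e).
Repeating from the next unused element and collecting all non-trivial cycles gives (a, h, f, b, k, i, e)(d, g).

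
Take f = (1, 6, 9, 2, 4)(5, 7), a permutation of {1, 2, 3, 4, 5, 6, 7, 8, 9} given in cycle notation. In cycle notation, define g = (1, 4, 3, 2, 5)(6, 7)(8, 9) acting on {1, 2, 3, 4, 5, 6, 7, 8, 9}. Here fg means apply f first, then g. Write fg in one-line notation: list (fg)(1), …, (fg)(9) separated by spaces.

7 3 2 4 6 8 1 9 5

For each element, apply f then g: 1 → 6 → 7; 2 → 4 → 3; 3 → 3 → 2; 4 → 1 → 4; 5 → 7 → 6; 6 → 9 → 8; 7 → 5 → 1; 8 → 8 → 9; 9 → 2 → 5.
Collecting the images, fg = [7 3 2 4 6 8 1 9 5].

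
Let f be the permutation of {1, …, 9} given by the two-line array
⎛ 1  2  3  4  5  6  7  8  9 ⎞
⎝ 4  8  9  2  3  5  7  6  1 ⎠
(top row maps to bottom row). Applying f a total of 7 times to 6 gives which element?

8

Tracing 6 → 5 → … returns to 6 after 8 steps, so 6 lies in an 8-cycle (1, 4, 2, 8, 6, 5, 3, 9).
Advancing 7 steps from 6: 6 → 5 → 3 → 9 → 1 → 4 → 2 → 8.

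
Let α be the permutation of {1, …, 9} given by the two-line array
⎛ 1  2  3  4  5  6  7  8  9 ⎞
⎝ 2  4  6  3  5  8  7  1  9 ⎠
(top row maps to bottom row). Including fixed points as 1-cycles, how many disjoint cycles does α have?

4

The cycle decomposition is (1, 2, 4, 3, 6, 8)(5)(7)(9), which has 4 cycles (counting 1-cycles).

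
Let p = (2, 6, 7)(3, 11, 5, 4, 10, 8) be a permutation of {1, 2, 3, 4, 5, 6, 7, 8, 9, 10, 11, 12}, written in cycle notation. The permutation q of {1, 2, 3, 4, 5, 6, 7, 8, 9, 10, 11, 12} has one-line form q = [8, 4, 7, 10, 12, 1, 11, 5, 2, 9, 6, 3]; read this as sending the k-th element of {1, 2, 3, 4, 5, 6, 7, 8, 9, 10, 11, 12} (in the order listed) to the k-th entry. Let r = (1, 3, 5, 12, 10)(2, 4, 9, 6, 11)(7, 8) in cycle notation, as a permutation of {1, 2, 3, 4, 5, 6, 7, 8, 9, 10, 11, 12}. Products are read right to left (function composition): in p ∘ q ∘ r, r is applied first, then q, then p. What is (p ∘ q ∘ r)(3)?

12

Apply the permutations in order: r(3) = 5, then q(5) = 12, then p(12) = 12. So (p ∘ q ∘ r)(3) = 12.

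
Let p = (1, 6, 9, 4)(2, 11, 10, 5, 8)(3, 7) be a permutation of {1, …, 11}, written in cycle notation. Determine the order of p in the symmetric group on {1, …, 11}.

The disjoint cycles have lengths 5, 4, 2.
Since disjoint cycles commute, ord(p) = lcm(5, 4, 2) = 20.

20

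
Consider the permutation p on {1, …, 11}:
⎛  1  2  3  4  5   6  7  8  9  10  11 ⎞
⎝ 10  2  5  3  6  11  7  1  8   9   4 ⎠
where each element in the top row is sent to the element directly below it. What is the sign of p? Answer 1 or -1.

-1

In disjoint-cycle form the cycle lengths are 5, 4, 1, 1.
A cycle of length ℓ contributes ℓ−1 transpositions, so p is a product of 4 + 3 = 7 transpositions — odd.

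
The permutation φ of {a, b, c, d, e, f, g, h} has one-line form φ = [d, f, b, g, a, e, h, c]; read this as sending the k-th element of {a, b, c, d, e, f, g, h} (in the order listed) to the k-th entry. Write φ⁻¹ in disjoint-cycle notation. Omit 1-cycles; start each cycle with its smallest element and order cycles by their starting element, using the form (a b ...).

The cycle decomposition of φ is (a d g h c b f e).
The inverse reverses every cycle; in canonical form, φ⁻¹ = (a e f b c h g d).

(a e f b c h g d)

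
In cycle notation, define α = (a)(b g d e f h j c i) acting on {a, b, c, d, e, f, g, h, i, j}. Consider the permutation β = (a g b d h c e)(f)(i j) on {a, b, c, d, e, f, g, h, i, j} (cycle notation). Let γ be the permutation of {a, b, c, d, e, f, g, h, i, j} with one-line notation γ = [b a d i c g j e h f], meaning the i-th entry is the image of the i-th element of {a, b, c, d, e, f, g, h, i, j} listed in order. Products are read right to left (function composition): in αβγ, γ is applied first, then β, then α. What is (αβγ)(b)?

Chase b: γ(b) = a; β(a) = g; α(g) = d. Hence (αβγ)(b) = d.

d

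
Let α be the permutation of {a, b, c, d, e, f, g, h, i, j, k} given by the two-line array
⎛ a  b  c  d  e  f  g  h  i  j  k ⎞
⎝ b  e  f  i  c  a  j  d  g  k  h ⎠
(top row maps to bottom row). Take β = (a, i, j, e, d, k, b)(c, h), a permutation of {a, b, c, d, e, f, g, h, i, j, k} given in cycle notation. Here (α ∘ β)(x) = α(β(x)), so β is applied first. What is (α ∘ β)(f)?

a

β(f) = f, then α(f) = a; composing gives (α ∘ β)(f) = a.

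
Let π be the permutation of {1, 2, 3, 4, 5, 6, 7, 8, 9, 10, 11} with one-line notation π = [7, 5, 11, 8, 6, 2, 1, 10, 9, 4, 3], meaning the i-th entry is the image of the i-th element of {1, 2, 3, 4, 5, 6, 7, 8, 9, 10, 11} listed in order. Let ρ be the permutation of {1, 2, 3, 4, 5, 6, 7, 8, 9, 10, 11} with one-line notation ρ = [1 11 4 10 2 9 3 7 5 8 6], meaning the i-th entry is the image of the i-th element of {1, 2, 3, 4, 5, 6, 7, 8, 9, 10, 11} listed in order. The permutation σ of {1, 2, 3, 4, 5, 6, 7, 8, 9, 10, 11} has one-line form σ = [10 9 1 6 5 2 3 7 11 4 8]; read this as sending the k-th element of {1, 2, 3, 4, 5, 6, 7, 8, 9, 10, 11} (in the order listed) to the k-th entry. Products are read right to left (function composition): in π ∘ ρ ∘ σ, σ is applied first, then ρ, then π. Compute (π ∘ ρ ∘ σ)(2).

6

Chase 2: σ(2) = 9; ρ(9) = 5; π(5) = 6. Hence (π ∘ ρ ∘ σ)(2) = 6.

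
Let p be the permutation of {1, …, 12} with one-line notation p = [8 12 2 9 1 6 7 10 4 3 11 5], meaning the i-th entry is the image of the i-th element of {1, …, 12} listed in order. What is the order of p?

14

Writing p as disjoint cycles, the cycle lengths are 7, 2, 1, 1, 1.
Since disjoint cycles commute, ord(p) = lcm(7, 2) = 14.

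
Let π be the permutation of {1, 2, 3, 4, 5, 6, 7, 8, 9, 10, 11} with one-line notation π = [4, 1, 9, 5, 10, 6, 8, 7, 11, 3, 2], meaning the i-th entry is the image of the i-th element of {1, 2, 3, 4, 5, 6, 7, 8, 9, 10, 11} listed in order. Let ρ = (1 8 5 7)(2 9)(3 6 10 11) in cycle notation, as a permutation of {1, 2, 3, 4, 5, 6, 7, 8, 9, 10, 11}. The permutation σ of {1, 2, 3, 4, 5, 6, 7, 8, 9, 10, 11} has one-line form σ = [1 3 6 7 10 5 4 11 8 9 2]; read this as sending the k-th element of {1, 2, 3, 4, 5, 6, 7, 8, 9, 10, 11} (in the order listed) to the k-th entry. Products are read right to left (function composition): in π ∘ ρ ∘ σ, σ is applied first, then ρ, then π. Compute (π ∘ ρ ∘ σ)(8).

Chase 8: σ(8) = 11; ρ(11) = 3; π(3) = 9. Hence (π ∘ ρ ∘ σ)(8) = 9.

9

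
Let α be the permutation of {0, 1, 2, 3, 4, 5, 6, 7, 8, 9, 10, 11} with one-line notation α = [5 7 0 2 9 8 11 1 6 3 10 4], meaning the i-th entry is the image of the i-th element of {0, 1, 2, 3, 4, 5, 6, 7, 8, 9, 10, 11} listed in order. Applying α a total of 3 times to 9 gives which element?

0

Tracing 9 → 3 → … returns to 9 after 9 steps, so 9 lies in a 9-cycle (0, 5, 8, 6, 11, 4, 9, 3, 2).
Advancing 3 steps from 9: 9 → 3 → 2 → 0.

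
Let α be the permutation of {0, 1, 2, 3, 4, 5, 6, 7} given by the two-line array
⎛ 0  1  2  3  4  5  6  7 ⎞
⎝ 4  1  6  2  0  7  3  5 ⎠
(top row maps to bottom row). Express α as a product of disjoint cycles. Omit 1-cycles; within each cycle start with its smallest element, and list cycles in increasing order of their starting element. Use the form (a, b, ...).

(0, 4)(2, 6, 3)(5, 7)

From 0: 0 → 4 → 0, closing the cycle (0, 4).
Continuing from each remaining unvisited element yields (0, 4)(2, 6, 3)(5, 7).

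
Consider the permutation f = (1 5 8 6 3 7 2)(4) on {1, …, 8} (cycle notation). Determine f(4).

The 1-cycle (4) fixes 4, so f(4) = 4.

4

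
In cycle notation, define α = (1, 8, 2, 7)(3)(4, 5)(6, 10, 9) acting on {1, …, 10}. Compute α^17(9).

9 lies in the 3-cycle (6, 10, 9).
Since the cycle has length 3, α^17 acts on it the same as α^2 (17 mod 3 = 2).
Stepping 2 places around the cycle: 9 → 6 → 10.

10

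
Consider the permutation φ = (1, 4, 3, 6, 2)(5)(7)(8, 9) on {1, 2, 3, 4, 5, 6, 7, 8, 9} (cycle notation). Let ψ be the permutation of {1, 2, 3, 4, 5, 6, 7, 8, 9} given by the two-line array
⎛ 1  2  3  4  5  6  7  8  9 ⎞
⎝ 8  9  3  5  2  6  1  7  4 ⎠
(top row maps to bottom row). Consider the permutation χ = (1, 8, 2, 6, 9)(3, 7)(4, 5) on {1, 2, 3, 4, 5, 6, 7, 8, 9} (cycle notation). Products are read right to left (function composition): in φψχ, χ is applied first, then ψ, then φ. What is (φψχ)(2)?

2

(φψχ)(2) = φ(ψ(χ(2))). χ(2) = 6, then ψ(6) = 6, then φ(6) = 2, so the result is 2.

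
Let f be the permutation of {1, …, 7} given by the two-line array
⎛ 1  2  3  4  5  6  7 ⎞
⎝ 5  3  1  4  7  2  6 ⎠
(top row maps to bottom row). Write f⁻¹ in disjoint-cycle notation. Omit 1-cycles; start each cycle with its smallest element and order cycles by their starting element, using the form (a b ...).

First write f in disjoint cycles: (1 5 7 6 2 3).
Reversing each cycle (and rotating so the smallest element leads) gives f⁻¹ = (1 3 2 6 7 5).

(1 3 2 6 7 5)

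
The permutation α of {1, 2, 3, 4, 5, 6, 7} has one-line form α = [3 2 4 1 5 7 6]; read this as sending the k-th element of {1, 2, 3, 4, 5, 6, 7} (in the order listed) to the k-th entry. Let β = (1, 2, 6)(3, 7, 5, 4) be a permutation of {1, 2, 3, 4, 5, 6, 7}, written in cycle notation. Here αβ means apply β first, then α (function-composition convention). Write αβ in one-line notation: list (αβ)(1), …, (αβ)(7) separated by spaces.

2 7 6 4 1 3 5

Chase each element through β then α: 1 → 2 → 2; 2 → 6 → 7; 3 → 7 → 6; 4 → 3 → 4; 5 → 4 → 1; 6 → 1 → 3; 7 → 5 → 5.
So αβ in one-line form is 2 7 6 4 1 3 5.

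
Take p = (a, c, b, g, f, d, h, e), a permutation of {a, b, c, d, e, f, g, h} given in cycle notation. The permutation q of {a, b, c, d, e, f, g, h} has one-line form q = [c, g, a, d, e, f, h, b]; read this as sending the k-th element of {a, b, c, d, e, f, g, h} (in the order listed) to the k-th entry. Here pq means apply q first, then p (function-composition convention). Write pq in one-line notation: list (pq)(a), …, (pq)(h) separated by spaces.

(pq)(x) = p(q(x)). Computing each image: p(q(a)) = p(c) = b, p(q(b)) = p(g) = f, p(q(c)) = p(a) = c, p(q(d)) = p(d) = h, p(q(e)) = p(e) = a, p(q(f)) = p(f) = d, p(q(g)) = p(h) = e, p(q(h)) = p(b) = g.
Hence pq = [b f c h a d e g].

b f c h a d e g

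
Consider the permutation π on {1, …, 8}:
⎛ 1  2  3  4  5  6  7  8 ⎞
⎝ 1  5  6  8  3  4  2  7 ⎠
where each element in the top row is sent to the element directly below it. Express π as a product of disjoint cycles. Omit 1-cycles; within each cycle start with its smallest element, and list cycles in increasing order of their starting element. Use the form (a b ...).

From 2: 2 → 5 → 3 → 6 → 4 → 8 → 7 → 2, closing the cycle (2 5 3 6 4 8 7).
Continuing from each remaining unvisited element yields (2 5 3 6 4 8 7).

(2 5 3 6 4 8 7)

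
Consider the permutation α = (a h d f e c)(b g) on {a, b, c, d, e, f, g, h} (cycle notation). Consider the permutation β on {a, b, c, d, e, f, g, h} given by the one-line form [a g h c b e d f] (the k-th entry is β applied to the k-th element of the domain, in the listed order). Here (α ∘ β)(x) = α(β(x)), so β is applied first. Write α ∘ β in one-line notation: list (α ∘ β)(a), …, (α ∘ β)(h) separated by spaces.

h b d a g c f e

Chase each element through β then α: a → a → h; b → g → b; c → h → d; d → c → a; e → b → g; f → e → c; g → d → f; h → f → e.
So α ∘ β in one-line form is h b d a g c f e.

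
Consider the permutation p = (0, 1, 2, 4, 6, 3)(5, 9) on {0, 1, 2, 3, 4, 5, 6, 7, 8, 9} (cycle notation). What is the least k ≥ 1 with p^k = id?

6

The cycle type of p is (6, 2, 1, 1).
Since disjoint cycles commute, ord(p) = lcm(6, 2) = 6.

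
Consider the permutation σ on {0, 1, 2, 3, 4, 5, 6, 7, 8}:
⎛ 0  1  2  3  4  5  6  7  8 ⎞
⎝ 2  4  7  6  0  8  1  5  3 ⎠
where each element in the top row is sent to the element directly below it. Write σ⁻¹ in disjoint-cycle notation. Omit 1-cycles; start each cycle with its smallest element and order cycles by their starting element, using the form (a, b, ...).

The cycle decomposition of σ is (0, 2, 7, 5, 8, 3, 6, 1, 4).
The inverse reverses every cycle; in canonical form, σ⁻¹ = (0, 4, 1, 6, 3, 8, 5, 7, 2).

(0, 4, 1, 6, 3, 8, 5, 7, 2)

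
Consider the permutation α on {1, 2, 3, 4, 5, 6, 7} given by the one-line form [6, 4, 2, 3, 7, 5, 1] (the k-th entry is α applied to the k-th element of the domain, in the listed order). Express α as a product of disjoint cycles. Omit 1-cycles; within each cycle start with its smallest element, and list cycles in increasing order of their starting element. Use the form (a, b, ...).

(1, 6, 5, 7)(2, 4, 3)

Iterating α from 1 gives 1 → 6 → 5 → 7 → 1; that is the 4-cycle (1, 6, 5, 7).
Continuing from each remaining unvisited element yields (1, 6, 5, 7)(2, 4, 3).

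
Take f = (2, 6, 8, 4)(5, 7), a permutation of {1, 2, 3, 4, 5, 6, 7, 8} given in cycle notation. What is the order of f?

The disjoint cycles have lengths 4, 2, 1, 1.
Since disjoint cycles commute, ord(f) = lcm(4, 2) = 4.

4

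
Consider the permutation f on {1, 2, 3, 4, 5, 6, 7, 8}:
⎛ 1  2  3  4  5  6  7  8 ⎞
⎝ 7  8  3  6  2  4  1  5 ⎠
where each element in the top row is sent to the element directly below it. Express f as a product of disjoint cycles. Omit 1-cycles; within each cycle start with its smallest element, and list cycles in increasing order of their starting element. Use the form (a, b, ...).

Start at 1 and follow images: 1 → 7 → 1, giving the cycle (1, 7).
Repeating from the next unused element and collecting all non-trivial cycles gives (1, 7)(2, 8, 5)(4, 6).

(1, 7)(2, 8, 5)(4, 6)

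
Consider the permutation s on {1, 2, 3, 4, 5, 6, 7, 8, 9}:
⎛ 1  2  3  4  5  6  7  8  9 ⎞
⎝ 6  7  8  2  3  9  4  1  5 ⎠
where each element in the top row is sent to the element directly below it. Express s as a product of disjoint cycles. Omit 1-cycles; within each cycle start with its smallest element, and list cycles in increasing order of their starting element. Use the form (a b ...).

(1 6 9 5 3 8)(2 7 4)

Iterating s from 1 gives 1 → 6 → 9 → 5 → 3 → 8 → 1; that is the 6-cycle (1 6 9 5 3 8).
Repeating from the next unused element and collecting all non-trivial cycles gives (1 6 9 5 3 8)(2 7 4).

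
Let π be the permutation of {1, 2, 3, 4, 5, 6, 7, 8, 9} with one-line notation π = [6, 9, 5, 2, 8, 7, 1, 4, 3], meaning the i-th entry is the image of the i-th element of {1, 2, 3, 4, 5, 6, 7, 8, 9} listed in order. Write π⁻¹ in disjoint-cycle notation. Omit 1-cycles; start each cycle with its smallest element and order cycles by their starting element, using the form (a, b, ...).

(1, 7, 6)(2, 4, 8, 5, 3, 9)

The cycle decomposition of π is (1, 6, 7)(2, 9, 3, 5, 8, 4).
Reversing each cycle (and rotating so the smallest element leads) gives π⁻¹ = (1, 7, 6)(2, 4, 8, 5, 3, 9).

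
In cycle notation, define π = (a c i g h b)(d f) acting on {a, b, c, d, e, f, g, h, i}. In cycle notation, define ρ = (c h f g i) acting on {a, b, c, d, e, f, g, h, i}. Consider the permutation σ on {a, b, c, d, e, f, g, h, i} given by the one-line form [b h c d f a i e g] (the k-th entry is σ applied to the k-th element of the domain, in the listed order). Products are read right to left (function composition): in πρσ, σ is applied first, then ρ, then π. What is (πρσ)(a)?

(πρσ)(a) = π(ρ(σ(a))). σ(a) = b, then ρ(b) = b, then π(b) = a, so the result is a.

a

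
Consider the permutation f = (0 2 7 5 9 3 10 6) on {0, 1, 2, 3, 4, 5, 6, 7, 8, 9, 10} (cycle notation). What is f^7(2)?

0

2 lies in the 8-cycle (0 2 7 5 9 3 10 6).
Advancing 7 steps from 2: 2 → 7 → 5 → 9 → 3 → 10 → 6 → 0.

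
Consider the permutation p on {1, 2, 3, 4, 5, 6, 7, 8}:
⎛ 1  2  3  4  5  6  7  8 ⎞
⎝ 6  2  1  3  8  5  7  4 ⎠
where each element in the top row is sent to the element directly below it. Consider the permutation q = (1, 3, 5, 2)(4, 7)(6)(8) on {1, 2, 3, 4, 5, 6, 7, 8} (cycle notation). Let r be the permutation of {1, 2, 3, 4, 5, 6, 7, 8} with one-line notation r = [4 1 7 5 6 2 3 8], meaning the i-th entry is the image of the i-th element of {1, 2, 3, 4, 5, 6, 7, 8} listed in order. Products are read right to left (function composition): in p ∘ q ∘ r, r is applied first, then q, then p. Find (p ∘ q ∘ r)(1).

7

(p ∘ q ∘ r)(1) = p(q(r(1))). r(1) = 4, then q(4) = 7, then p(7) = 7, so the result is 7.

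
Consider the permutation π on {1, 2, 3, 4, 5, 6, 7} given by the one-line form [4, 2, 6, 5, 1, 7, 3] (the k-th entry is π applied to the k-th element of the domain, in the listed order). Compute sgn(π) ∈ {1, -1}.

1

In disjoint-cycle form the cycle lengths are 3, 3, 1.
A cycle of length ℓ contributes ℓ−1 transpositions, so π is a product of 2 + 2 = 4 transpositions — even.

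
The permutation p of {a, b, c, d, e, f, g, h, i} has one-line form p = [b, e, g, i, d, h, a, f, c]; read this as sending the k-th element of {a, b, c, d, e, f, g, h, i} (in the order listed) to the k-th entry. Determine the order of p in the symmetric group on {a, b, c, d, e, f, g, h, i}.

Decomposing into disjoint cycles gives cycle lengths 7, 2.
The order is lcm(7, 2) = 14.

14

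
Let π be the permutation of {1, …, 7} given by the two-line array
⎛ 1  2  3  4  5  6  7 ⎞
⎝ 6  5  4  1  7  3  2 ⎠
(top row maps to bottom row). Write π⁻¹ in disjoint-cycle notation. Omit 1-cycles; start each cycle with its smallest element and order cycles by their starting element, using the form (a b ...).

(1 4 3 6)(2 7 5)

First write π in disjoint cycles: (1 6 3 4)(2 5 7).
The inverse reverses every cycle; in canonical form, π⁻¹ = (1 4 3 6)(2 7 5).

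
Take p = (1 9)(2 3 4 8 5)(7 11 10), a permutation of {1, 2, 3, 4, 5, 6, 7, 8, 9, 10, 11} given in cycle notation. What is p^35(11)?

11 lies in the 3-cycle (7 11 10).
On a 3-cycle, p^3 is the identity, so p^35 = p^2 there (35 ≡ 2 mod 3).
Stepping 2 places around the cycle: 11 → 10 → 7.

7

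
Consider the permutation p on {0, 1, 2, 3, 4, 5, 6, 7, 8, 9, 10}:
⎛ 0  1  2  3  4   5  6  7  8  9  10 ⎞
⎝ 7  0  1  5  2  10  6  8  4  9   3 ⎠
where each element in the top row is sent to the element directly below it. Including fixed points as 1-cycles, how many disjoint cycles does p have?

The cycle decomposition is (0, 7, 8, 4, 2, 1)(3, 5, 10)(6)(9), which has 4 cycles (counting 1-cycles).

4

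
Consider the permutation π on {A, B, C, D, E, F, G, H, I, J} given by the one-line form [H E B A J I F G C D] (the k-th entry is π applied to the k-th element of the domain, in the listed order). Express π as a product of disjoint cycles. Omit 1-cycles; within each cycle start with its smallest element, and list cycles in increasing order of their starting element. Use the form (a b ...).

Iterating π from A gives A → H → G → F → I → C → B → E → J → D → A; that is the 10-cycle (A H G F I C B E J D).
Repeating from the next unused element and collecting all non-trivial cycles gives (A H G F I C B E J D).

(A H G F I C B E J D)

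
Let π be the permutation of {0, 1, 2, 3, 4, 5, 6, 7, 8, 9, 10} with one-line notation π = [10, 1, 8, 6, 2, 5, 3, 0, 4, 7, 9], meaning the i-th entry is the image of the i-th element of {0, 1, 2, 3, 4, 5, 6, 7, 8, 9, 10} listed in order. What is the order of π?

12

Writing π as disjoint cycles, the cycle lengths are 4, 3, 2, 1, 1.
Since disjoint cycles commute, ord(π) = lcm(4, 3, 2) = 12.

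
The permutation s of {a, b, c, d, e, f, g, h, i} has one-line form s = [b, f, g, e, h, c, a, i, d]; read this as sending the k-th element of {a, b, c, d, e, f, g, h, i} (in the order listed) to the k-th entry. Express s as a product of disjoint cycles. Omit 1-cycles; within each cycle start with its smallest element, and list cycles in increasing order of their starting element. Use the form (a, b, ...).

(a, b, f, c, g)(d, e, h, i)

Iterating s from a gives a → b → f → c → g → a; that is the 5-cycle (a, b, f, c, g).
Continuing from each remaining unvisited element yields (a, b, f, c, g)(d, e, h, i).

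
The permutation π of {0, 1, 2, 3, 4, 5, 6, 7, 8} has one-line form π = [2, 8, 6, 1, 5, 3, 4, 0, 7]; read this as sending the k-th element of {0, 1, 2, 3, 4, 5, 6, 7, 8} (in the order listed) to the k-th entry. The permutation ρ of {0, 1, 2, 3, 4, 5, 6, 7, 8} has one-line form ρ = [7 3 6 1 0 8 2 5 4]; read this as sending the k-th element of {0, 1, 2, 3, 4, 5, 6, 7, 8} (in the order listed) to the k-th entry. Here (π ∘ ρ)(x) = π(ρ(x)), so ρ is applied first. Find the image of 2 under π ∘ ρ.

(π ∘ ρ)(2) = π(ρ(2)). ρ(2) = 6, then π(6) = 4. So (π ∘ ρ)(2) = 4.

4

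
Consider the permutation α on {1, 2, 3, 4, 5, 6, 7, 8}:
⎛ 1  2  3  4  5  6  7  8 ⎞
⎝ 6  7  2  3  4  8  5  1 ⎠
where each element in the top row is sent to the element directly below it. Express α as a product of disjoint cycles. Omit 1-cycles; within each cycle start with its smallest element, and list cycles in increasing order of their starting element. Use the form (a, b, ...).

(1, 6, 8)(2, 7, 5, 4, 3)

Iterating α from 1 gives 1 → 6 → 8 → 1; that is the 3-cycle (1, 6, 8).
Continuing from each remaining unvisited element yields (1, 6, 8)(2, 7, 5, 4, 3).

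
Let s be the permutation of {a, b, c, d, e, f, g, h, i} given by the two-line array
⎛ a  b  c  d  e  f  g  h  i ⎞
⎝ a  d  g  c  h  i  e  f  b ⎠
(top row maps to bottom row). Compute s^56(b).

b

Tracing b → d → … returns to b after 8 steps, so b lies in an 8-cycle (b d c g e h f i).
On an 8-cycle, s^8 is the identity, so s^56 = s^0 there (56 ≡ 0 mod 8).
So s^56(b) = b.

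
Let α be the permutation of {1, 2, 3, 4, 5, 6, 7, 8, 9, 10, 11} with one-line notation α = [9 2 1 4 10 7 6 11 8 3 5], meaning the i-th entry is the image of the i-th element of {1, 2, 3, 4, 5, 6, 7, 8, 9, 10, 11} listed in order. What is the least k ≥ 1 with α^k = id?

The disjoint-cycle form of α has cycle lengths 7, 2, 1, 1.
The order is lcm(7, 2) = 14.

14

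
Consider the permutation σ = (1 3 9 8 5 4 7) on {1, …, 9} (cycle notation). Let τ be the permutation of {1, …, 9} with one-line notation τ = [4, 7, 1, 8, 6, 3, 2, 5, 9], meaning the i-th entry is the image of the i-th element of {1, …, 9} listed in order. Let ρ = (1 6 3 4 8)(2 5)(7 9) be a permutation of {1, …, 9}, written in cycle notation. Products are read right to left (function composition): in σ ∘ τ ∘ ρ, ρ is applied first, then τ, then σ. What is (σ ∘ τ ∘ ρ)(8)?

Apply the permutations in order: ρ(8) = 1, then τ(1) = 4, then σ(4) = 7. So (σ ∘ τ ∘ ρ)(8) = 7.

7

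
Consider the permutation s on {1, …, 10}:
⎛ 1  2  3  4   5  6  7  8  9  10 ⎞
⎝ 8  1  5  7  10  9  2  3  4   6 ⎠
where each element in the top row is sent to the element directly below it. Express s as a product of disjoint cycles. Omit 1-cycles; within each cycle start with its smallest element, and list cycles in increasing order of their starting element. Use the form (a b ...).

From 1: 1 → 8 → 3 → 5 → 10 → 6 → 9 → 4 → 7 → 2 → 1, closing the cycle (1 8 3 5 10 6 9 4 7 2).
Continuing from each remaining unvisited element yields (1 8 3 5 10 6 9 4 7 2).

(1 8 3 5 10 6 9 4 7 2)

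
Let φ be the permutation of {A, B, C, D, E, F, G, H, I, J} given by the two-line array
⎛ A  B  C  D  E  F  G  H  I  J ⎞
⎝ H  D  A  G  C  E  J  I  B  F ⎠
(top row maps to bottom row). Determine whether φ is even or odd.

odd

In disjoint-cycle form the cycle lengths are 10.
A cycle of length ℓ contributes ℓ−1 transpositions, so φ is a product of 9 transpositions — odd.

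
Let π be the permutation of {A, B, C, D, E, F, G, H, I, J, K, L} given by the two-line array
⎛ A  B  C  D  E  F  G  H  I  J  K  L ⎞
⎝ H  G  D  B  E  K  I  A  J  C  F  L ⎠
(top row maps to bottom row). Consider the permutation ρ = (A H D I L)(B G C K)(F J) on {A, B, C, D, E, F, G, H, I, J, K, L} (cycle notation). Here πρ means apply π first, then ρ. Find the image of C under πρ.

First apply π: π(C) = D, then ρ(D) = I. Thus (πρ)(C) = I.

I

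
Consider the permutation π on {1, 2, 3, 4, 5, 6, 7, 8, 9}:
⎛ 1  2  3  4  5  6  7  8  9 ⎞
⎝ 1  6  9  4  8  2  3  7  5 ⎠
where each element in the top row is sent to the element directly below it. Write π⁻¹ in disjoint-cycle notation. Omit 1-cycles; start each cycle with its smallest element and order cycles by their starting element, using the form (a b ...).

(2 6)(3 7 8 5 9)

First write π in disjoint cycles: (2 6)(3 9 5 8 7).
The inverse reverses every cycle; in canonical form, π⁻¹ = (2 6)(3 7 8 5 9).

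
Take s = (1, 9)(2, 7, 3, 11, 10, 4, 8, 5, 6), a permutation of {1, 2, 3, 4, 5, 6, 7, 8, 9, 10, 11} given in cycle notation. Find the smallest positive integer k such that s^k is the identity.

18

The cycle type of s is (9, 2).
Since disjoint cycles commute, ord(s) = lcm(9, 2) = 18.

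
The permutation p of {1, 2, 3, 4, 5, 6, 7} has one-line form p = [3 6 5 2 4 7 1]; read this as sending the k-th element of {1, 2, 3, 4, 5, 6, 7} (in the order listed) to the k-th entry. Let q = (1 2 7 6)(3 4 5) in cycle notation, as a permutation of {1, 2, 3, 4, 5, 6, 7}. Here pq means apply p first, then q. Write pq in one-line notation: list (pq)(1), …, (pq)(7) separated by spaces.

4 1 3 7 5 6 2

Chase each element through p then q: 1 → 3 → 4; 2 → 6 → 1; 3 → 5 → 3; 4 → 2 → 7; 5 → 4 → 5; 6 → 7 → 6; 7 → 1 → 2.
So pq in one-line form is 4 1 3 7 5 6 2.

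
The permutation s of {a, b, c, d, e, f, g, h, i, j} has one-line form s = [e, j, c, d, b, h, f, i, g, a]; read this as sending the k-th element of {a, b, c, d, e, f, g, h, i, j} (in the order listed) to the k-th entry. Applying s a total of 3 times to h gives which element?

f

Tracing h → i → … returns to h after 4 steps, so h lies in a 4-cycle (f h i g).
Advancing 3 steps from h: h → i → g → f.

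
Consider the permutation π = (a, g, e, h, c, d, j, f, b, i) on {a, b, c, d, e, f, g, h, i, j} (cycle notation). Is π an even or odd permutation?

odd

The cycle lengths are 10.
A cycle of length ℓ contributes ℓ−1 transpositions, so π is a product of 9 transpositions — odd.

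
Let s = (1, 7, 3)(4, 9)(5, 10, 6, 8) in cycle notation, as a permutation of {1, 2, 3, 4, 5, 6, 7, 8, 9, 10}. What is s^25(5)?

10

5 lies in the 4-cycle (5, 10, 6, 8).
Since the cycle has length 4, s^25 acts on it the same as s^1 (25 mod 4 = 1).
Stepping 1 place around the cycle: 5 → 10.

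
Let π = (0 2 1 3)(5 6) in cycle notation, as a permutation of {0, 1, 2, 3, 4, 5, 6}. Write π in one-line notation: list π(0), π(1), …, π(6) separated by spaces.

Each element maps to the next entry in its cycle (wrapping to the front): 0↦2, 1↦3, 2↦1, 3↦0, 4↦4, 5↦6, 6↦5.
So the one-line form is 2 3 1 0 4 6 5.

2 3 1 0 4 6 5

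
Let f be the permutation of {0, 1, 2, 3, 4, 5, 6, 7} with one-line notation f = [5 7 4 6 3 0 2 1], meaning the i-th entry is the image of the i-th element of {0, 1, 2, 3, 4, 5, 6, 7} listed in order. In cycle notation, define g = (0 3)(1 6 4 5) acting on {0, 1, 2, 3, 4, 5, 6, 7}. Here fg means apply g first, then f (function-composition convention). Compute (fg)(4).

0

g(4) = 5, then f(5) = 0; composing gives (fg)(4) = 0.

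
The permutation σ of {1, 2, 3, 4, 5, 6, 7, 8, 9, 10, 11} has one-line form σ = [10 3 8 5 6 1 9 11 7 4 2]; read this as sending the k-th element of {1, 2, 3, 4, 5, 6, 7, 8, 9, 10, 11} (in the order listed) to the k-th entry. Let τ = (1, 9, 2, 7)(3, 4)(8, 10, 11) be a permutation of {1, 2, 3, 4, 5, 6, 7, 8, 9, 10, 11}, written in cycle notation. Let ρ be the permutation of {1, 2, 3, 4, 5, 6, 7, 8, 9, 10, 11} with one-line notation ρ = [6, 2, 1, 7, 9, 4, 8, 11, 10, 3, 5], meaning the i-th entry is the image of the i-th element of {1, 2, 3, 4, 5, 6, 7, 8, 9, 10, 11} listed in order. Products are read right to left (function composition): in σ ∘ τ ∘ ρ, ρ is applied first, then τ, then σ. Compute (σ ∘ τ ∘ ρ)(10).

5

Apply the permutations in order: ρ(10) = 3, then τ(3) = 4, then σ(4) = 5. So (σ ∘ τ ∘ ρ)(10) = 5.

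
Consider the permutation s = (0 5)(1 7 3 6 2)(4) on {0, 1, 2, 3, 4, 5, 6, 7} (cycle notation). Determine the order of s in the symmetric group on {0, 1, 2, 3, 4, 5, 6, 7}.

10

The disjoint cycles have lengths 5, 2, 1.
The order of s is the least common multiple of its cycle lengths: lcm(5, 2) = 10.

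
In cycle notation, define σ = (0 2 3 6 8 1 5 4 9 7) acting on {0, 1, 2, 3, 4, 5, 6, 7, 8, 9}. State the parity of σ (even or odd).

odd

The cycle lengths are 10.
A cycle of length ℓ contributes ℓ−1 transpositions, so σ is a product of 9 transpositions — odd.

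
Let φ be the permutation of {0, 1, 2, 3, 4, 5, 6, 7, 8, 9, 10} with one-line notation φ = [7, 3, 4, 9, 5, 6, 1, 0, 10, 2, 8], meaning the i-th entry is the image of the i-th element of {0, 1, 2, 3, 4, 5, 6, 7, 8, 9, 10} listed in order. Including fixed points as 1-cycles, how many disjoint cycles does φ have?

The cycle decomposition is (0, 7)(1, 3, 9, 2, 4, 5, 6)(8, 10), which has 3 cycles (counting 1-cycles).

3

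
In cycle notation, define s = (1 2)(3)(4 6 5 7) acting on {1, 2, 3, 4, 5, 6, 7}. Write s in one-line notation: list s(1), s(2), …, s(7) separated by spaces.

2 1 3 6 7 5 4

Image by image: 1→2, 2→1, 3→3, 4→6, 5→7, 6→5, 7→4.
Listing these in domain order gives 2 1 3 6 7 5 4.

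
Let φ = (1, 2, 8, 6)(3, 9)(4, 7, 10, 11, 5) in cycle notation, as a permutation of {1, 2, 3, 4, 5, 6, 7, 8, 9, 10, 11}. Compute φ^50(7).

7

7 lies in the 5-cycle (4, 7, 10, 11, 5).
Since the cycle has length 5, φ^50 acts on it the same as φ^0 (50 mod 5 = 0).
So φ^50(7) = 7.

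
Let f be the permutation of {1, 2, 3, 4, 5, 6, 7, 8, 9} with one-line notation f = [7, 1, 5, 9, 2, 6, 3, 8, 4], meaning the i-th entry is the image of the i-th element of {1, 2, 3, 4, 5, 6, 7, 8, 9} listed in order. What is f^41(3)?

5

Tracing 3 → 5 → … returns to 3 after 5 steps, so 3 lies in a 5-cycle (1 7 3 5 2).
Since the cycle has length 5, f^41 acts on it the same as f^1 (41 mod 5 = 1).
Advancing 1 step from 3: 3 → 5.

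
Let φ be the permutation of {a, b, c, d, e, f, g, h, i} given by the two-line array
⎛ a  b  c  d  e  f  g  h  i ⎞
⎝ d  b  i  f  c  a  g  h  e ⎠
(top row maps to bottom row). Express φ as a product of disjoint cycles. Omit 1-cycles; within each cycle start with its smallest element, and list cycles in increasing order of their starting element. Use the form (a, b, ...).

Start at a and follow images: a → d → f → a, giving the cycle (a, d, f).
Repeating from the next unused element and collecting all non-trivial cycles gives (a, d, f)(c, i, e).

(a, d, f)(c, i, e)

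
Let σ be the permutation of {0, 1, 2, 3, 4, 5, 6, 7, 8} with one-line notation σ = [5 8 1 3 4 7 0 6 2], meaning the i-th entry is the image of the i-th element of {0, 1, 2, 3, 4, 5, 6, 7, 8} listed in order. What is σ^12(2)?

Tracing 2 → 1 → … returns to 2 after 3 steps, so 2 lies in a 3-cycle (1 8 2).
Since the cycle has length 3, σ^12 acts on it the same as σ^0 (12 mod 3 = 0).
So σ^12(2) = 2.

2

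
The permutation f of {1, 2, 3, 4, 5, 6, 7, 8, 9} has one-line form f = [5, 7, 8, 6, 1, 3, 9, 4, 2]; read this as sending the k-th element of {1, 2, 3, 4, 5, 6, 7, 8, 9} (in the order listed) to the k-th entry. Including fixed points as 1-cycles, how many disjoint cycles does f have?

The cycle decomposition is (1, 5)(2, 7, 9)(3, 8, 4, 6), which has 3 cycles (counting 1-cycles).

3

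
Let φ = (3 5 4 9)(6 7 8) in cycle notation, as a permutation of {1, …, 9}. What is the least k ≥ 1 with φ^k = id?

The cycle type of φ is (4, 3, 1, 1).
The order is lcm(4, 3) = 12.

12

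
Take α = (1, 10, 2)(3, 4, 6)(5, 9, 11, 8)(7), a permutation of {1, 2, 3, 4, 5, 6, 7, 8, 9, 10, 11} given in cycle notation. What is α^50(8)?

9

8 lies in the 4-cycle (5, 9, 11, 8).
On a 4-cycle, α^4 is the identity, so α^50 = α^2 there (50 ≡ 2 mod 4).
Stepping 2 places around the cycle: 8 → 5 → 9.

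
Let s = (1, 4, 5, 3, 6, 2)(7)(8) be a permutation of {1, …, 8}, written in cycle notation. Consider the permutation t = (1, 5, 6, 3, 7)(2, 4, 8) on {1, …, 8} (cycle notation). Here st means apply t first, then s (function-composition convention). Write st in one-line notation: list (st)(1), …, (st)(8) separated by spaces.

3 5 7 8 2 6 4 1

For each element, apply t then s: 1 → 5 → 3; 2 → 4 → 5; 3 → 7 → 7; 4 → 8 → 8; 5 → 6 → 2; 6 → 3 → 6; 7 → 1 → 4; 8 → 2 → 1.
Collecting the images, st = [3 5 7 8 2 6 4 1].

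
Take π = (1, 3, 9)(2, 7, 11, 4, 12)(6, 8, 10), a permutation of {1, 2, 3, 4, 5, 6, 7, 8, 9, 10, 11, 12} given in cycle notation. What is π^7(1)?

3

1 lies in the 3-cycle (1, 3, 9).
On a 3-cycle, π^3 is the identity, so π^7 = π^1 there (7 ≡ 1 mod 3).
Advancing 1 step from 1: 1 → 3.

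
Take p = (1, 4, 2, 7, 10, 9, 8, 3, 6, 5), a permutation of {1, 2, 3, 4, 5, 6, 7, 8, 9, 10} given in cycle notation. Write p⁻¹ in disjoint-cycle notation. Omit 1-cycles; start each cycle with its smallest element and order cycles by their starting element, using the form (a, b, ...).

(1, 5, 6, 3, 8, 9, 10, 7, 2, 4)

The inverse reverses each cycle.
Reversing each cycle of p and rotating so the smallest element leads gives (1, 5, 6, 3, 8, 9, 10, 7, 2, 4).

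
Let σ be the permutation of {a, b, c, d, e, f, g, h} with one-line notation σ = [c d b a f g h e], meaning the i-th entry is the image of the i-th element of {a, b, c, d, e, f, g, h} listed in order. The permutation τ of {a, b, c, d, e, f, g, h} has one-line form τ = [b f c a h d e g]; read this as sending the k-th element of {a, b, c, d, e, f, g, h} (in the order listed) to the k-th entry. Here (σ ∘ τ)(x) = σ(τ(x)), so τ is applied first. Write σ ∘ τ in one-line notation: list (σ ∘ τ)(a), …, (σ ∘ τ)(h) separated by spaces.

(σ ∘ τ)(x) = σ(τ(x)). Computing each image: σ(τ(a)) = σ(b) = d, σ(τ(b)) = σ(f) = g, σ(τ(c)) = σ(c) = b, σ(τ(d)) = σ(a) = c, σ(τ(e)) = σ(h) = e, σ(τ(f)) = σ(d) = a, σ(τ(g)) = σ(e) = f, σ(τ(h)) = σ(g) = h.
Hence σ ∘ τ = [d g b c e a f h].

d g b c e a f h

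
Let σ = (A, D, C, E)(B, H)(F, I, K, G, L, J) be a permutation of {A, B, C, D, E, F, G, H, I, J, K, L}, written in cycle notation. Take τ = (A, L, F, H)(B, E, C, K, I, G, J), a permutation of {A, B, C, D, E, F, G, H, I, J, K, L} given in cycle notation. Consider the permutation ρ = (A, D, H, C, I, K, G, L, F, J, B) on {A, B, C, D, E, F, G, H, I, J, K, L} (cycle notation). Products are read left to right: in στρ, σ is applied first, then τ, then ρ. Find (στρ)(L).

A

(στρ)(L) = ρ(τ(σ(L))). σ(L) = J, then τ(J) = B, then ρ(B) = A, so the result is A.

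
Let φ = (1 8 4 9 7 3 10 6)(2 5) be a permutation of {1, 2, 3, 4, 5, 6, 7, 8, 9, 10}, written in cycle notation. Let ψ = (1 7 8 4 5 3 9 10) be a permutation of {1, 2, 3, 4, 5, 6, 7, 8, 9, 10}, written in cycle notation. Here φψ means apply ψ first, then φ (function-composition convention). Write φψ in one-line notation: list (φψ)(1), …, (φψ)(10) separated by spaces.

3 5 7 2 10 1 4 9 6 8

For each element, apply ψ then φ: 1 → 7 → 3; 2 → 2 → 5; 3 → 9 → 7; 4 → 5 → 2; 5 → 3 → 10; 6 → 6 → 1; 7 → 8 → 4; 8 → 4 → 9; 9 → 10 → 6; 10 → 1 → 8.
So φψ in one-line form is 3 5 7 2 10 1 4 9 6 8.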